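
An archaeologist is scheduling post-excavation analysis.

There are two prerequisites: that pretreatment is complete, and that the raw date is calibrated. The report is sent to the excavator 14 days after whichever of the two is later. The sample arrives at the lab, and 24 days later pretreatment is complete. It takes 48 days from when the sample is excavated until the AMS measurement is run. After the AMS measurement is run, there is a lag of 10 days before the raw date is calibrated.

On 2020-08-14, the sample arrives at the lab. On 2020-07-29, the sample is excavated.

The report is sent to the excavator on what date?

2020-10-09

The sample arrives at the lab: Aug 14, 2020.
Pretreatment is complete: Aug 14, 2020 + 24 days = Sep 7, 2020.
The sample is excavated: Jul 29, 2020.
The AMS measurement is run: Jul 29, 2020 + 48 days = Sep 15, 2020.
The raw date is calibrated: Sep 15, 2020 + 10 days = Sep 25, 2020.
Both prerequisites met — pretreatment is complete (Sep 7, 2020), the raw date is calibrated (Sep 25, 2020); the later is Sep 25, 2020.
The report is sent to the excavator: Sep 25, 2020 + 14 days = Oct 9, 2020.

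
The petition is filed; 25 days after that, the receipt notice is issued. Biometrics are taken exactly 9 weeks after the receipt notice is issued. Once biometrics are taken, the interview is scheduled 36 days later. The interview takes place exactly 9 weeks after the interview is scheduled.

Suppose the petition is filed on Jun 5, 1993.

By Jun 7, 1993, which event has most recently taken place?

The petition is filed

The petition is filed: Jun 5, 1993.
The receipt notice is issued: Jun 5, 1993 + 25 days = Jun 30, 1993.
Biometrics are taken: Jun 30, 1993 + 9 weeks = Sep 1, 1993.
The interview is scheduled: Sep 1, 1993 + 36 days = Oct 7, 1993.
The interview takes place: Oct 7, 1993 + 9 weeks = Dec 9, 1993.
Jun 7, 1993 falls between when the petition is filed (Jun 5, 1993) and when the receipt notice is issued (Jun 30, 1993).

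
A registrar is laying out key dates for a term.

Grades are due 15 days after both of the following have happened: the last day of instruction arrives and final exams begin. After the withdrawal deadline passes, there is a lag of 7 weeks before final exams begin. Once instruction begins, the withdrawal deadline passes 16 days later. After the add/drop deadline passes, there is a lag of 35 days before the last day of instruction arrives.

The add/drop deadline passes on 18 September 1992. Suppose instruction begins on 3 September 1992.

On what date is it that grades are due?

22 November 1992

The add/drop deadline passes: Sep 18, 1992.
The last day of instruction arrives: Sep 18, 1992 + 35 days = Oct 23, 1992.
Instruction begins: Sep 3, 1992.
The withdrawal deadline passes: Sep 3, 1992 + 16 days = Sep 19, 1992.
Final exams begin: Sep 19, 1992 + 7 weeks = Nov 7, 1992.
Both prerequisites met — the last day of instruction arrives (Oct 23, 1992), final exams begin (Nov 7, 1992); the later is Nov 7, 1992.
Grades are due: Nov 7, 1992 + 15 days = Nov 22, 1992.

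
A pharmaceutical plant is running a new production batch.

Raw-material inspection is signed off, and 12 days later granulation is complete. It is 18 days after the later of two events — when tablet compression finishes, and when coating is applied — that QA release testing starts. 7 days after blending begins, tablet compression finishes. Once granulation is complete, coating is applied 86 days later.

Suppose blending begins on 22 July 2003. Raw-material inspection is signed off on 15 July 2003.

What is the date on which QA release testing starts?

8 November 2003

Blending begins: Jul 22, 2003.
Tablet compression finishes: Jul 22, 2003 + 7 days = Jul 29, 2003.
Raw-material inspection is signed off: Jul 15, 2003.
Granulation is complete: Jul 15, 2003 + 12 days = Jul 27, 2003.
Coating is applied: Jul 27, 2003 + 86 days = Oct 21, 2003.
Both prerequisites met — tablet compression finishes (Jul 29, 2003), coating is applied (Oct 21, 2003); the later is Oct 21, 2003.
QA release testing starts: Oct 21, 2003 + 18 days = Nov 8, 2003.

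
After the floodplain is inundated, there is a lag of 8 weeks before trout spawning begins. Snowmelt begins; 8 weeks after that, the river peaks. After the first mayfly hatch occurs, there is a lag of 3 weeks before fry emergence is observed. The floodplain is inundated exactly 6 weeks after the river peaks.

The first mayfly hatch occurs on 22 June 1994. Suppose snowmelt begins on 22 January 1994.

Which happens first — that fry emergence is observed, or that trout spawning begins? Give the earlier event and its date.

The first mayfly hatch occurs: Jun 22, 1994.
Fry emergence is observed: Jun 22, 1994 + 3 weeks = Jul 13, 1994.
Snowmelt begins: Jan 22, 1994.
The river peaks: Jan 22, 1994 + 8 weeks = Mar 19, 1994.
The floodplain is inundated: Mar 19, 1994 + 6 weeks = Apr 30, 1994.
Trout spawning begins: Apr 30, 1994 + 8 weeks = Jun 25, 1994.
Comparing: fry emergence is observed on Jul 13, 1994 vs trout spawning begins on Jun 25, 1994. Earlier: trout spawning begins.

Trout spawning begins — 25 June 1994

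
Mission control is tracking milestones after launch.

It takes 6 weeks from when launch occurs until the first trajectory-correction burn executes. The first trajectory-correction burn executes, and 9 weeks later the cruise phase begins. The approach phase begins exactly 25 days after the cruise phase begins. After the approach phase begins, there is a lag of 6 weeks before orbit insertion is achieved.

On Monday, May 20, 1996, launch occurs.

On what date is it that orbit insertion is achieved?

Launch occurs: May 20, 1996.
The first trajectory-correction burn executes: May 20, 1996 + 6 weeks = Jul 1, 1996.
The cruise phase begins: Jul 1, 1996 + 9 weeks = Sep 2, 1996.
The approach phase begins: Sep 2, 1996 + 25 days = Sep 27, 1996.
Orbit insertion is achieved: Sep 27, 1996 + 6 weeks = Nov 8, 1996.

Friday, November 8, 1996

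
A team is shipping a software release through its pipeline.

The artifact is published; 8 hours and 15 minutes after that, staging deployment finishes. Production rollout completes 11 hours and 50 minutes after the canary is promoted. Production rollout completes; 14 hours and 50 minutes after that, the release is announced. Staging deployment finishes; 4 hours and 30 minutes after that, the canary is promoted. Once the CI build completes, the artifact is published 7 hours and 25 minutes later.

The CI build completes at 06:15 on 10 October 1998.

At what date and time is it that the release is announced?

The CI build completes: 06:15 Oct 10, 1998.
The artifact is published: 06:15 Oct 10, 1998 + 7h25m = 13:40 Oct 10, 1998.
Staging deployment finishes: 13:40 Oct 10, 1998 + 8h15m = 21:55 Oct 10, 1998.
The canary is promoted: 21:55 Oct 10, 1998 + 4h30m = 02:25 Oct 11, 1998.
Production rollout completes: 02:25 Oct 11, 1998 + 11h50m = 14:15 Oct 11, 1998.
The release is announced: 14:15 Oct 11, 1998 + 14h50m = 05:05 Oct 12, 1998.

05:05 on 12 October 1998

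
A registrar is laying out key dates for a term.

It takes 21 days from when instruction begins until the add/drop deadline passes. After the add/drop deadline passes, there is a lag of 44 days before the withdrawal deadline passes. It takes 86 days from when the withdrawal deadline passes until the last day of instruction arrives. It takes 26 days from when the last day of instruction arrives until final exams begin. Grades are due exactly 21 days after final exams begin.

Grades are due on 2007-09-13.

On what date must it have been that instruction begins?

2007-02-27

Grades are due: Sep 13, 2007.
Final exams begin: Sep 13, 2007 − 21 days = Aug 23, 2007.
The last day of instruction arrives: Aug 23, 2007 − 26 days = Jul 28, 2007.
The withdrawal deadline passes: Jul 28, 2007 − 86 days = May 3, 2007.
The add/drop deadline passes: May 3, 2007 − 44 days = Mar 20, 2007.
Instruction begins: Mar 20, 2007 − 21 days = Feb 27, 2007.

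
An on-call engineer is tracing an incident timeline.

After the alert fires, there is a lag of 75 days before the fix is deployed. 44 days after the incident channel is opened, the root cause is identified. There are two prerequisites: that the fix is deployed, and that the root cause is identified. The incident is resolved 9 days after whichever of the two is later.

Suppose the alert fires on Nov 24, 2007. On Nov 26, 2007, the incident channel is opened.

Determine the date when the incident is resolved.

The alert fires: Nov 24, 2007.
The fix is deployed: Nov 24, 2007 + 75 days = Feb 7, 2008.
The incident channel is opened: Nov 26, 2007.
The root cause is identified: Nov 26, 2007 + 44 days = Jan 9, 2008.
Both prerequisites met — the fix is deployed (Feb 7, 2008), the root cause is identified (Jan 9, 2008); the later is Feb 7, 2008.
The incident is resolved: Feb 7, 2008 + 9 days = Feb 16, 2008.

Feb 16, 2008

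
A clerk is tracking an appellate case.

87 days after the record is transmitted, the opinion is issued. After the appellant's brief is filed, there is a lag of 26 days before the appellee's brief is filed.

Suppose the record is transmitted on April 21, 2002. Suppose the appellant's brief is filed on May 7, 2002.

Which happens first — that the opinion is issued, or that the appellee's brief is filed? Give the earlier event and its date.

The record is transmitted: Apr 21, 2002.
The opinion is issued: Apr 21, 2002 + 87 days = Jul 17, 2002.
The appellant's brief is filed: May 7, 2002.
The appellee's brief is filed: May 7, 2002 + 26 days = Jun 2, 2002.
Comparing: the opinion is issued on Jul 17, 2002 vs the appellee's brief is filed on Jun 2, 2002. Earlier: the appellee's brief is filed.

The appellee's brief is filed — June 2, 2002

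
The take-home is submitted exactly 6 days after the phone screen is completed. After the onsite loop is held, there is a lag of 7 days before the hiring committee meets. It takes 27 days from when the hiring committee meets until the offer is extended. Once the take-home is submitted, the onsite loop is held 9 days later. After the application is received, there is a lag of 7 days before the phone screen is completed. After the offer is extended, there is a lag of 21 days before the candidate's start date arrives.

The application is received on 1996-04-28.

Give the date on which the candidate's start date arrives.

The application is received: Apr 28, 1996.
The phone screen is completed: Apr 28, 1996 + 7 days = May 5, 1996.
The take-home is submitted: May 5, 1996 + 6 days = May 11, 1996.
The onsite loop is held: May 11, 1996 + 9 days = May 20, 1996.
The hiring committee meets: May 20, 1996 + 7 days = May 27, 1996.
The offer is extended: May 27, 1996 + 27 days = Jun 23, 1996.
The candidate's start date arrives: Jun 23, 1996 + 21 days = Jul 14, 1996.

1996-07-14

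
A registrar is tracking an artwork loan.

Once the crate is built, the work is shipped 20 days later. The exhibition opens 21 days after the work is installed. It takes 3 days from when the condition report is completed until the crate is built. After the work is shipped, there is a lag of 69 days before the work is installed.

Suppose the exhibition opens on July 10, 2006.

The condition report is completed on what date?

The exhibition opens: Jul 10, 2006.
The work is installed: Jul 10, 2006 − 21 days = Jun 19, 2006.
The work is shipped: Jun 19, 2006 − 69 days = Apr 11, 2006.
The crate is built: Apr 11, 2006 − 20 days = Mar 22, 2006.
The condition report is completed: Mar 22, 2006 − 3 days = Mar 19, 2006.

March 19, 2006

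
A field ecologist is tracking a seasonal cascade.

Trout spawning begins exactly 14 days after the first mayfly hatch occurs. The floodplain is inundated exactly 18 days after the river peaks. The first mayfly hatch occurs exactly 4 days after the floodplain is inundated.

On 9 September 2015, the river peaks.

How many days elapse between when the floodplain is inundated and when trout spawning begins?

Causal path: the floodplain is inundated → the first mayfly hatch occurs → trout spawning begins.
Total delay along the path: 4 + 14 = 18 days.

18 days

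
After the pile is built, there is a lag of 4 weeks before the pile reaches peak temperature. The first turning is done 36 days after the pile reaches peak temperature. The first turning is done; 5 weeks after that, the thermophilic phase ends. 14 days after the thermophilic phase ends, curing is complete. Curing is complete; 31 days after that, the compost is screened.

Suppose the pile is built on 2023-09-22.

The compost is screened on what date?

The pile is built: Sep 22, 2023.
The pile reaches peak temperature: Sep 22, 2023 + 4 weeks = Oct 20, 2023.
The first turning is done: Oct 20, 2023 + 36 days = Nov 25, 2023.
The thermophilic phase ends: Nov 25, 2023 + 5 weeks = Dec 30, 2023.
Curing is complete: Dec 30, 2023 + 14 days = Jan 13, 2024.
The compost is screened: Jan 13, 2024 + 31 days = Feb 13, 2024.

2024-02-13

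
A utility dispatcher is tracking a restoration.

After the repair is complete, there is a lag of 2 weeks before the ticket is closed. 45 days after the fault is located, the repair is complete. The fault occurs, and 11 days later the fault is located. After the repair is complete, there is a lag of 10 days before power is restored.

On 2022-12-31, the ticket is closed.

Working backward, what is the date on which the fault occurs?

The ticket is closed: Dec 31, 2022.
The repair is complete: Dec 31, 2022 − 2 weeks = Dec 17, 2022.
The fault is located: Dec 17, 2022 − 45 days = Nov 2, 2022.
The fault occurs: Nov 2, 2022 − 11 days = Oct 22, 2022.

2022-10-22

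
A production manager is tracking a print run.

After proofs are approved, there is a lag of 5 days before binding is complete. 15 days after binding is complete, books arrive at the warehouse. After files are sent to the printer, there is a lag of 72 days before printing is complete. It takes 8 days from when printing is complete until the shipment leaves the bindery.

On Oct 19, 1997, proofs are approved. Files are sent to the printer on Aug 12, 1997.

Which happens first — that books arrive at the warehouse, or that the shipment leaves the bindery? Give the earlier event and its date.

The shipment leaves the bindery — Oct 31, 1997

Proofs are approved: Oct 19, 1997.
Binding is complete: Oct 19, 1997 + 5 days = Oct 24, 1997.
Books arrive at the warehouse: Oct 24, 1997 + 15 days = Nov 8, 1997.
Files are sent to the printer: Aug 12, 1997.
Printing is complete: Aug 12, 1997 + 72 days = Oct 23, 1997.
The shipment leaves the bindery: Oct 23, 1997 + 8 days = Oct 31, 1997.
Comparing: books arrive at the warehouse on Nov 8, 1997 vs the shipment leaves the bindery on Oct 31, 1997. Earlier: the shipment leaves the bindery.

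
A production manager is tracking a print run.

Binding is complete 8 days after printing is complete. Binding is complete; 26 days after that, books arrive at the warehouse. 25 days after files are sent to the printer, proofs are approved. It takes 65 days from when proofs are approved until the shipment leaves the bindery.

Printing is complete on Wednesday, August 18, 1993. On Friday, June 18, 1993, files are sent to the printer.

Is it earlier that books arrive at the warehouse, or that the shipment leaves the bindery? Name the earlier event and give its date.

Printing is complete: Aug 18, 1993.
Binding is complete: Aug 18, 1993 + 8 days = Aug 26, 1993.
Books arrive at the warehouse: Aug 26, 1993 + 26 days = Sep 21, 1993.
Files are sent to the printer: Jun 18, 1993.
Proofs are approved: Jun 18, 1993 + 25 days = Jul 13, 1993.
The shipment leaves the bindery: Jul 13, 1993 + 65 days = Sep 16, 1993.
Comparing: books arrive at the warehouse on Sep 21, 1993 vs the shipment leaves the bindery on Sep 16, 1993. Earlier: the shipment leaves the bindery.

The shipment leaves the bindery — Thursday, September 16, 1993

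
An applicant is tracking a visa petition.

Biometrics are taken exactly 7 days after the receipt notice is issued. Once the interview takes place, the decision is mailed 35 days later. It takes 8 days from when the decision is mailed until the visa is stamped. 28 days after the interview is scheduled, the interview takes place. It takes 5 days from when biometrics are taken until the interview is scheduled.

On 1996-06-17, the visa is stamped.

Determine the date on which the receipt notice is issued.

The visa is stamped: Jun 17, 1996.
The decision is mailed: Jun 17, 1996 − 8 days = Jun 9, 1996.
The interview takes place: Jun 9, 1996 − 35 days = May 5, 1996.
The interview is scheduled: May 5, 1996 − 28 days = Apr 7, 1996.
Biometrics are taken: Apr 7, 1996 − 5 days = Apr 2, 1996.
The receipt notice is issued: Apr 2, 1996 − 7 days = Mar 26, 1996.

1996-03-26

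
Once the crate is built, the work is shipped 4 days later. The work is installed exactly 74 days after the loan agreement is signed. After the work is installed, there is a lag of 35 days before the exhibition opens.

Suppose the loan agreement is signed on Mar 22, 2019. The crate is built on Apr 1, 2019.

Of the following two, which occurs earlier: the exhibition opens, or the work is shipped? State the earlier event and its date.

The work is shipped — Apr 5, 2019

The loan agreement is signed: Mar 22, 2019.
The work is installed: Mar 22, 2019 + 74 days = Jun 4, 2019.
The exhibition opens: Jun 4, 2019 + 35 days = Jul 9, 2019.
The crate is built: Apr 1, 2019.
The work is shipped: Apr 1, 2019 + 4 days = Apr 5, 2019.
Comparing: the exhibition opens on Jul 9, 2019 vs the work is shipped on Apr 5, 2019. Earlier: the work is shipped.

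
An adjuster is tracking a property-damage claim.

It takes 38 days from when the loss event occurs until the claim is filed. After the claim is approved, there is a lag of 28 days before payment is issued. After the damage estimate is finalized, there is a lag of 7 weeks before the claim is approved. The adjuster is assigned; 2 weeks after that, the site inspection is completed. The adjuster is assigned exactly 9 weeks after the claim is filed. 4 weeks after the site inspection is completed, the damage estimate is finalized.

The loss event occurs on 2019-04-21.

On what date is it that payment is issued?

2019-11-27

The loss event occurs: Apr 21, 2019.
The claim is filed: Apr 21, 2019 + 38 days = May 29, 2019.
The adjuster is assigned: May 29, 2019 + 9 weeks = Jul 31, 2019.
The site inspection is completed: Jul 31, 2019 + 2 weeks = Aug 14, 2019.
The damage estimate is finalized: Aug 14, 2019 + 4 weeks = Sep 11, 2019.
The claim is approved: Sep 11, 2019 + 7 weeks = Oct 30, 2019.
Payment is issued: Oct 30, 2019 + 28 days = Nov 27, 2019.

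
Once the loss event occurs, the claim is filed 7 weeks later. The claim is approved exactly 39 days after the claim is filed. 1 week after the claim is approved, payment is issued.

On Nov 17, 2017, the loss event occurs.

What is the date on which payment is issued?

Feb 20, 2018

The loss event occurs: Nov 17, 2017.
The claim is filed: Nov 17, 2017 + 7 weeks = Jan 5, 2018.
The claim is approved: Jan 5, 2018 + 39 days = Feb 13, 2018.
Payment is issued: Feb 13, 2018 + 1 week = Feb 20, 2018.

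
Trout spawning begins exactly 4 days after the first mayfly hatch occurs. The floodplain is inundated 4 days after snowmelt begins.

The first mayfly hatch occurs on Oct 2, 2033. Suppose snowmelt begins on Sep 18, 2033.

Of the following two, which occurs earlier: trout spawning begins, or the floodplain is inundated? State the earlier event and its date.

The first mayfly hatch occurs: Oct 2, 2033.
Trout spawning begins: Oct 2, 2033 + 4 days = Oct 6, 2033.
Snowmelt begins: Sep 18, 2033.
The floodplain is inundated: Sep 18, 2033 + 4 days = Sep 22, 2033.
Comparing: trout spawning begins on Oct 6, 2033 vs the floodplain is inundated on Sep 22, 2033. Earlier: the floodplain is inundated.

The floodplain is inundated — Sep 22, 2033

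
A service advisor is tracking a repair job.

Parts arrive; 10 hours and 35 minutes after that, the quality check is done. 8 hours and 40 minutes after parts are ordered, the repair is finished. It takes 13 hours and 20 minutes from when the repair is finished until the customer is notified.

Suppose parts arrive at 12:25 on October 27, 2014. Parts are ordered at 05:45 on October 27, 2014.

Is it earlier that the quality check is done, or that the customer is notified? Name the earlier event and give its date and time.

The quality check is done — 23:00 on October 27, 2014

Parts arrive: 12:25 Oct 27, 2014.
The quality check is done: 12:25 Oct 27, 2014 + 10h35m = 23:00 Oct 27, 2014.
Parts are ordered: 05:45 Oct 27, 2014.
The repair is finished: 05:45 Oct 27, 2014 + 8h40m = 14:25 Oct 27, 2014.
The customer is notified: 14:25 Oct 27, 2014 + 13h20m = 03:45 Oct 28, 2014.
Comparing: the quality check is done at 23:00 Oct 27, 2014 vs the customer is notified at 03:45 Oct 28, 2014. Earlier: the quality check is done.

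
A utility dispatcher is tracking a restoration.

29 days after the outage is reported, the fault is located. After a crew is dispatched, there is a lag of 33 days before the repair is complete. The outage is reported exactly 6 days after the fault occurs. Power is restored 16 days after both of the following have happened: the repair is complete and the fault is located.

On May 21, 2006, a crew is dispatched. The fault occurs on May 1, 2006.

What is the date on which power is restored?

Jul 9, 2006

A crew is dispatched: May 21, 2006.
The repair is complete: May 21, 2006 + 33 days = Jun 23, 2006.
The fault occurs: May 1, 2006.
The outage is reported: May 1, 2006 + 6 days = May 7, 2006.
The fault is located: May 7, 2006 + 29 days = Jun 5, 2006.
Both prerequisites met — the repair is complete (Jun 23, 2006), the fault is located (Jun 5, 2006); the later is Jun 23, 2006.
Power is restored: Jun 23, 2006 + 16 days = Jul 9, 2006.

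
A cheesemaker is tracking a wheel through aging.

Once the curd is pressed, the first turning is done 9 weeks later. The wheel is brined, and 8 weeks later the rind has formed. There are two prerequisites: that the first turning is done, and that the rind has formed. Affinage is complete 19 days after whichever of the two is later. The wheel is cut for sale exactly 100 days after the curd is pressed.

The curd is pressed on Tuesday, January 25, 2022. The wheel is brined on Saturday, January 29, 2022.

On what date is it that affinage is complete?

The curd is pressed: Jan 25, 2022.
The first turning is done: Jan 25, 2022 + 9 weeks = Mar 29, 2022.
The wheel is brined: Jan 29, 2022.
The rind has formed: Jan 29, 2022 + 8 weeks = Mar 26, 2022.
Both prerequisites met — the first turning is done (Mar 29, 2022), the rind has formed (Mar 26, 2022); the later is Mar 29, 2022.
Affinage is complete: Mar 29, 2022 + 19 days = Apr 17, 2022.

Sunday, April 17, 2022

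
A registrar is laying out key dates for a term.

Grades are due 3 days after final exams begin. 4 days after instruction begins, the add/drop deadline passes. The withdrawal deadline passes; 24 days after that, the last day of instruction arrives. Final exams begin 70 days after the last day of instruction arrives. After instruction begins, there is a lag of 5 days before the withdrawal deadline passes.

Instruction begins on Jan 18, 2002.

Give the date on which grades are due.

Apr 30, 2002

Instruction begins: Jan 18, 2002.
The withdrawal deadline passes: Jan 18, 2002 + 5 days = Jan 23, 2002.
The last day of instruction arrives: Jan 23, 2002 + 24 days = Feb 16, 2002.
Final exams begin: Feb 16, 2002 + 70 days = Apr 27, 2002.
Grades are due: Apr 27, 2002 + 3 days = Apr 30, 2002.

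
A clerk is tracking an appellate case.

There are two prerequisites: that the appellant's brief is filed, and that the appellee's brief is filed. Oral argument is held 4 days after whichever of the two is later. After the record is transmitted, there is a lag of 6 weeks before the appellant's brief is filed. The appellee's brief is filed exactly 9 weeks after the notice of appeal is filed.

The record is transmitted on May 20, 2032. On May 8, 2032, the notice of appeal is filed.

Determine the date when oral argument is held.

The record is transmitted: May 20, 2032.
The appellant's brief is filed: May 20, 2032 + 6 weeks = Jul 1, 2032.
The notice of appeal is filed: May 8, 2032.
The appellee's brief is filed: May 8, 2032 + 9 weeks = Jul 10, 2032.
Both prerequisites met — the appellant's brief is filed (Jul 1, 2032), the appellee's brief is filed (Jul 10, 2032); the later is Jul 10, 2032.
Oral argument is held: Jul 10, 2032 + 4 days = Jul 14, 2032.

July 14, 2032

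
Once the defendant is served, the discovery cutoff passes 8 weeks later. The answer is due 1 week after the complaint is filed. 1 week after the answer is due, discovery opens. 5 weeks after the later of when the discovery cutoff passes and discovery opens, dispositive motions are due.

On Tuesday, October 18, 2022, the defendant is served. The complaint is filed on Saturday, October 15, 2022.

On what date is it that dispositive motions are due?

The defendant is served: Oct 18, 2022.
The discovery cutoff passes: Oct 18, 2022 + 8 weeks = Dec 13, 2022.
The complaint is filed: Oct 15, 2022.
The answer is due: Oct 15, 2022 + 1 week = Oct 22, 2022.
Discovery opens: Oct 22, 2022 + 1 week = Oct 29, 2022.
Both prerequisites met — the discovery cutoff passes (Dec 13, 2022), discovery opens (Oct 29, 2022); the later is Dec 13, 2022.
Dispositive motions are due: Dec 13, 2022 + 5 weeks = Jan 17, 2023.

Tuesday, January 17, 2023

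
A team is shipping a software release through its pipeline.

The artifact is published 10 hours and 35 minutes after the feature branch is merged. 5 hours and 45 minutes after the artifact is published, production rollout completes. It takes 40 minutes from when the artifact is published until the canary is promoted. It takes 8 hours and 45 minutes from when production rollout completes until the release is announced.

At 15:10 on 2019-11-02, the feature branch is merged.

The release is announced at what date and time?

16:15 on 2019-11-03

The feature branch is merged: 15:10 Nov 2, 2019.
The artifact is published: 15:10 Nov 2, 2019 + 10h35m = 01:45 Nov 3, 2019.
Production rollout completes: 01:45 Nov 3, 2019 + 5h45m = 07:30 Nov 3, 2019.
The release is announced: 07:30 Nov 3, 2019 + 8h45m = 16:15 Nov 3, 2019.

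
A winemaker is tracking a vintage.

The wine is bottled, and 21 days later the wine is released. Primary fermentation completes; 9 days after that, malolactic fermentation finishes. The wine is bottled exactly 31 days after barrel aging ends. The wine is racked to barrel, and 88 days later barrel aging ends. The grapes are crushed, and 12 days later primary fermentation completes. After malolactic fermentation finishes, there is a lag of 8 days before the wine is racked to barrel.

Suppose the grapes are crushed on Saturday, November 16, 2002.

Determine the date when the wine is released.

The grapes are crushed: Nov 16, 2002.
Primary fermentation completes: Nov 16, 2002 + 12 days = Nov 28, 2002.
Malolactic fermentation finishes: Nov 28, 2002 + 9 days = Dec 7, 2002.
The wine is racked to barrel: Dec 7, 2002 + 8 days = Dec 15, 2002.
Barrel aging ends: Dec 15, 2002 + 88 days = Mar 13, 2003.
The wine is bottled: Mar 13, 2003 + 31 days = Apr 13, 2003.
The wine is released: Apr 13, 2003 + 21 days = May 4, 2003.

Sunday, May 4, 2003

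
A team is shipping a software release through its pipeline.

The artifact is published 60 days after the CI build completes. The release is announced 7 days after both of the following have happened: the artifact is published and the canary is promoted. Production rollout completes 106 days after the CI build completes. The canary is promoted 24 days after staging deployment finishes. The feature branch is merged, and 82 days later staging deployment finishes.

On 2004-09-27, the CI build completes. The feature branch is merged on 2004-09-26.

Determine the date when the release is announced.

2005-01-17

The CI build completes: Sep 27, 2004.
The artifact is published: Sep 27, 2004 + 60 days = Nov 26, 2004.
The feature branch is merged: Sep 26, 2004.
Staging deployment finishes: Sep 26, 2004 + 82 days = Dec 17, 2004.
The canary is promoted: Dec 17, 2004 + 24 days = Jan 10, 2005.
Both prerequisites met — the artifact is published (Nov 26, 2004), the canary is promoted (Jan 10, 2005); the later is Jan 10, 2005.
The release is announced: Jan 10, 2005 + 7 days = Jan 17, 2005.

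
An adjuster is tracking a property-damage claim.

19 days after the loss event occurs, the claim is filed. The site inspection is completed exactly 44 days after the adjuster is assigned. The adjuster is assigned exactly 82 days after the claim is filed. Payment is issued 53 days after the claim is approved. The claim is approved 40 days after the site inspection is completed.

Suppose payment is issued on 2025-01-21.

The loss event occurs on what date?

Payment is issued: Jan 21, 2025.
The claim is approved: Jan 21, 2025 − 53 days = Nov 29, 2024.
The site inspection is completed: Nov 29, 2024 − 40 days = Oct 20, 2024.
The adjuster is assigned: Oct 20, 2024 − 44 days = Sep 6, 2024.
The claim is filed: Sep 6, 2024 − 82 days = Jun 16, 2024.
The loss event occurs: Jun 16, 2024 − 19 days = May 28, 2024.

2024-05-28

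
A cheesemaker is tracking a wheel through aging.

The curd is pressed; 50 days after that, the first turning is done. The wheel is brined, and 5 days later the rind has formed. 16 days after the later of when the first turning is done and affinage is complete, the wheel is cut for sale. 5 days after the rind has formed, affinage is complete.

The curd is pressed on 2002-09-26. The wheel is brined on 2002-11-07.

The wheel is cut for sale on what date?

2002-12-03

The curd is pressed: Sep 26, 2002.
The first turning is done: Sep 26, 2002 + 50 days = Nov 15, 2002.
The wheel is brined: Nov 7, 2002.
The rind has formed: Nov 7, 2002 + 5 days = Nov 12, 2002.
Affinage is complete: Nov 12, 2002 + 5 days = Nov 17, 2002.
Both prerequisites met — the first turning is done (Nov 15, 2002), affinage is complete (Nov 17, 2002); the later is Nov 17, 2002.
The wheel is cut for sale: Nov 17, 2002 + 16 days = Dec 3, 2002.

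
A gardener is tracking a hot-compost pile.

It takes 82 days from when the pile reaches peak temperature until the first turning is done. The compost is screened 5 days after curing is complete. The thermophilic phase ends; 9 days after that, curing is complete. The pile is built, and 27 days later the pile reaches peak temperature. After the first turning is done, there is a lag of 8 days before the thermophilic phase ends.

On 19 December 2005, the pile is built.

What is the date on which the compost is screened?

The pile is built: Dec 19, 2005.
The pile reaches peak temperature: Dec 19, 2005 + 27 days = Jan 15, 2006.
The first turning is done: Jan 15, 2006 + 82 days = Apr 7, 2006.
The thermophilic phase ends: Apr 7, 2006 + 8 days = Apr 15, 2006.
Curing is complete: Apr 15, 2006 + 9 days = Apr 24, 2006.
The compost is screened: Apr 24, 2006 + 5 days = Apr 29, 2006.

29 April 2006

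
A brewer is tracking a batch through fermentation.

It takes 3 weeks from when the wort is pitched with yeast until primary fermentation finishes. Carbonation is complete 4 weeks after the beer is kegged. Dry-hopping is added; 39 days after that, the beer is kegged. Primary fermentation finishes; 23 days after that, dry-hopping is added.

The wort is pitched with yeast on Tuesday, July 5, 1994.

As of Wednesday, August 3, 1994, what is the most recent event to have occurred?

The wort is pitched with yeast: Jul 5, 1994.
Primary fermentation finishes: Jul 5, 1994 + 3 weeks = Jul 26, 1994.
Dry-hopping is added: Jul 26, 1994 + 23 days = Aug 18, 1994.
The beer is kegged: Aug 18, 1994 + 39 days = Sep 26, 1994.
Carbonation is complete: Sep 26, 1994 + 4 weeks = Oct 24, 1994.
Aug 3, 1994 falls between when primary fermentation finishes (Jul 26, 1994) and when dry-hopping is added (Aug 18, 1994).

Primary fermentation finishes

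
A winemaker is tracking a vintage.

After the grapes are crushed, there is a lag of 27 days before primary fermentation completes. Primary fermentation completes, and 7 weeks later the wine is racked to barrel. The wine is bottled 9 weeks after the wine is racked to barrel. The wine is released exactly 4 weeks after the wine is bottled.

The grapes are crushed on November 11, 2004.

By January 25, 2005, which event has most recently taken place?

Primary fermentation completes

The grapes are crushed: Nov 11, 2004.
Primary fermentation completes: Nov 11, 2004 + 27 days = Dec 8, 2004.
The wine is racked to barrel: Dec 8, 2004 + 7 weeks = Jan 26, 2005.
The wine is bottled: Jan 26, 2005 + 9 weeks = Mar 30, 2005.
The wine is released: Mar 30, 2005 + 4 weeks = Apr 27, 2005.
Jan 25, 2005 falls between when primary fermentation completes (Dec 8, 2004) and when the wine is racked to barrel (Jan 26, 2005).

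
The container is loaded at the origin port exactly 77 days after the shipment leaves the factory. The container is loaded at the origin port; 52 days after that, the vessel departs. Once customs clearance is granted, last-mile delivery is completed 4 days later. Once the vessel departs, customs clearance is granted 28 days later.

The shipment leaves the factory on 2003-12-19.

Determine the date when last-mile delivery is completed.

The shipment leaves the factory: Dec 19, 2003.
The container is loaded at the origin port: Dec 19, 2003 + 77 days = Mar 5, 2004.
The vessel departs: Mar 5, 2004 + 52 days = Apr 26, 2004.
Customs clearance is granted: Apr 26, 2004 + 28 days = May 24, 2004.
Last-mile delivery is completed: May 24, 2004 + 4 days = May 28, 2004.

2004-05-28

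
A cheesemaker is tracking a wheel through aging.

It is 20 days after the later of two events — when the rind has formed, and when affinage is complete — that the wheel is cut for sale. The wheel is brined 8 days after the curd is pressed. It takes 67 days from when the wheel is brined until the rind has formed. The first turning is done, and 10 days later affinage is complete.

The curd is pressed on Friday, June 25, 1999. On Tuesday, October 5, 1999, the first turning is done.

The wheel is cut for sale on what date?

Thursday, November 4, 1999

The curd is pressed: Jun 25, 1999.
The wheel is brined: Jun 25, 1999 + 8 days = Jul 3, 1999.
The rind has formed: Jul 3, 1999 + 67 days = Sep 8, 1999.
The first turning is done: Oct 5, 1999.
Affinage is complete: Oct 5, 1999 + 10 days = Oct 15, 1999.
Both prerequisites met — the rind has formed (Sep 8, 1999), affinage is complete (Oct 15, 1999); the later is Oct 15, 1999.
The wheel is cut for sale: Oct 15, 1999 + 20 days = Nov 4, 1999.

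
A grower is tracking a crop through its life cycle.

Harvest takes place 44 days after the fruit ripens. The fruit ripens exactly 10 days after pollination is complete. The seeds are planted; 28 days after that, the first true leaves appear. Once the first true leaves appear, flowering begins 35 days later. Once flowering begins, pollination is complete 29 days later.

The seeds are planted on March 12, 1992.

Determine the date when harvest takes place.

The seeds are planted: Mar 12, 1992.
The first true leaves appear: Mar 12, 1992 + 28 days = Apr 9, 1992.
Flowering begins: Apr 9, 1992 + 35 days = May 14, 1992.
Pollination is complete: May 14, 1992 + 29 days = Jun 12, 1992.
The fruit ripens: Jun 12, 1992 + 10 days = Jun 22, 1992.
Harvest takes place: Jun 22, 1992 + 44 days = Aug 5, 1992.

August 5, 1992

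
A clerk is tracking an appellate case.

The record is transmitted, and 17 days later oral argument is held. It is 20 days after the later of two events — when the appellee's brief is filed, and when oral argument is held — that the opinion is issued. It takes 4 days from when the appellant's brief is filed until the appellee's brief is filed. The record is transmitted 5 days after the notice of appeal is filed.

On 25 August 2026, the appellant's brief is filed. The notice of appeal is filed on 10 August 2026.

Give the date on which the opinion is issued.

The appellant's brief is filed: Aug 25, 2026.
The appellee's brief is filed: Aug 25, 2026 + 4 days = Aug 29, 2026.
The notice of appeal is filed: Aug 10, 2026.
The record is transmitted: Aug 10, 2026 + 5 days = Aug 15, 2026.
Oral argument is held: Aug 15, 2026 + 17 days = Sep 1, 2026.
Both prerequisites met — the appellee's brief is filed (Aug 29, 2026), oral argument is held (Sep 1, 2026); the later is Sep 1, 2026.
The opinion is issued: Sep 1, 2026 + 20 days = Sep 21, 2026.

21 September 2026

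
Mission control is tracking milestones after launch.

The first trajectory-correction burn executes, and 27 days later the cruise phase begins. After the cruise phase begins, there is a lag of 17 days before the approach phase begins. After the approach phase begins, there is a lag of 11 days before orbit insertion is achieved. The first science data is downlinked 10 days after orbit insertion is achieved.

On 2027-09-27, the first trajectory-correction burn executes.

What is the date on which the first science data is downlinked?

2027-12-01

The first trajectory-correction burn executes: Sep 27, 2027.
The cruise phase begins: Sep 27, 2027 + 27 days = Oct 24, 2027.
The approach phase begins: Oct 24, 2027 + 17 days = Nov 10, 2027.
Orbit insertion is achieved: Nov 10, 2027 + 11 days = Nov 21, 2027.
The first science data is downlinked: Nov 21, 2027 + 10 days = Dec 1, 2027.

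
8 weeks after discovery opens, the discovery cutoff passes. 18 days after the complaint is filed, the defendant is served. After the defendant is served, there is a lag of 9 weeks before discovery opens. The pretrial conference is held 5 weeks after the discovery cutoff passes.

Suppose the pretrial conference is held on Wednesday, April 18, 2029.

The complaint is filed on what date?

Saturday, October 28, 2028

The pretrial conference is held: Apr 18, 2029.
The discovery cutoff passes: Apr 18, 2029 − 5 weeks = Mar 14, 2029.
Discovery opens: Mar 14, 2029 − 8 weeks = Jan 17, 2029.
The defendant is served: Jan 17, 2029 − 9 weeks = Nov 15, 2028.
The complaint is filed: Nov 15, 2028 − 18 days = Oct 28, 2028.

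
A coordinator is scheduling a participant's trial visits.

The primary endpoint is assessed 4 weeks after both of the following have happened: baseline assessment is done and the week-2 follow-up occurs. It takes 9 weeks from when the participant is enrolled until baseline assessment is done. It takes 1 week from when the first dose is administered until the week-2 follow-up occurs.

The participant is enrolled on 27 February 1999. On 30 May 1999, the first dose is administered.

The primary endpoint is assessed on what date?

4 July 1999

The participant is enrolled: Feb 27, 1999.
Baseline assessment is done: Feb 27, 1999 + 9 weeks = May 1, 1999.
The first dose is administered: May 30, 1999.
The week-2 follow-up occurs: May 30, 1999 + 1 week = Jun 6, 1999.
Both prerequisites met — baseline assessment is done (May 1, 1999), the week-2 follow-up occurs (Jun 6, 1999); the later is Jun 6, 1999.
The primary endpoint is assessed: Jun 6, 1999 + 4 weeks = Jul 4, 1999.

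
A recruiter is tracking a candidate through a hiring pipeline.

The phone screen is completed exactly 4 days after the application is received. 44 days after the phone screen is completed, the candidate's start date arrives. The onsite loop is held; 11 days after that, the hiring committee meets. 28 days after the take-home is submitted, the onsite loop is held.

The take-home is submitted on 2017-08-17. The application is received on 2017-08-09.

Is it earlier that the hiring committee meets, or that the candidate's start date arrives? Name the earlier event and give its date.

The take-home is submitted: Aug 17, 2017.
The onsite loop is held: Aug 17, 2017 + 28 days = Sep 14, 2017.
The hiring committee meets: Sep 14, 2017 + 11 days = Sep 25, 2017.
The application is received: Aug 9, 2017.
The phone screen is completed: Aug 9, 2017 + 4 days = Aug 13, 2017.
The candidate's start date arrives: Aug 13, 2017 + 44 days = Sep 26, 2017.
Comparing: the hiring committee meets on Sep 25, 2017 vs the candidate's start date arrives on Sep 26, 2017. Earlier: the hiring committee meets.

The hiring committee meets — 2017-09-25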